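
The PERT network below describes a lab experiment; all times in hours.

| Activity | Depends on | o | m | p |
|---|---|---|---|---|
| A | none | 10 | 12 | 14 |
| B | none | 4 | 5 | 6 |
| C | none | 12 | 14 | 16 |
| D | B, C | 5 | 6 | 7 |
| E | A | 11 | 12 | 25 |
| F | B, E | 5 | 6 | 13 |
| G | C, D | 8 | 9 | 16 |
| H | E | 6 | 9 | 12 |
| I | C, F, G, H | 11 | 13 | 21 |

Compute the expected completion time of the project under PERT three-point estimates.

49 hours

te_A = (10 + 4·12 + 14)/6 = 72/6 = 12
te_B = (4 + 4·5 + 6)/6 = 30/6 = 5
te_C = (12 + 4·14 + 16)/6 = 84/6 = 14
te_D = (5 + 4·6 + 7)/6 = 36/6 = 6
te_E = (11 + 4·12 + 25)/6 = 84/6 = 14
te_F = (5 + 4·6 + 13)/6 = 42/6 = 7
te_G = (8 + 4·9 + 16)/6 = 60/6 = 10
te_H = (6 + 4·9 + 12)/6 = 54/6 = 9
te_I = (11 + 4·13 + 21)/6 = 84/6 = 14

Forward pass:
ES_A = 0; EF_A = 12
ES_B = 0; EF_B = 5
ES_C = 0; EF_C = 14
ES_D = max(EF_B=5, EF_C=14) = 14; EF_D = 14+6 = 20
ES_E = 12; EF_E = 12+14 = 26
ES_F = max(EF_B=5, EF_E=26) = 26; EF_F = 26+7 = 33
ES_G = max(EF_C=14, EF_D=20) = 20; EF_G = 20+10 = 30
ES_H = 26; EF_H = 26+9 = 35
ES_I = max(EF_C=14, EF_F=33, EF_G=30, EF_H=35) = 35; EF_I = 35+14 = 49
Expected project duration μ = 49 hours. Critical path: A → E → H → I.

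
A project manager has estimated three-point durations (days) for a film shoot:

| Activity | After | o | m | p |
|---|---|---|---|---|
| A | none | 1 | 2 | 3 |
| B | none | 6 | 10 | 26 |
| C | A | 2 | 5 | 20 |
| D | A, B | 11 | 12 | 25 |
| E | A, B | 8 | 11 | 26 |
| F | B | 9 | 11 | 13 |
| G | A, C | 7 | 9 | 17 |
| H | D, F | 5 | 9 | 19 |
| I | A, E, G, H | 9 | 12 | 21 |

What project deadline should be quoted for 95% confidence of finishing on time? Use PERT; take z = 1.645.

te_A = (1 + 4·2 + 3)/6 = 12/6 = 2; σ²_A = ((3−1)/6)² = 0.111
te_B = (6 + 4·10 + 26)/6 = 72/6 = 12; σ²_B = ((26−6)/6)² = 11.111
te_C = (2 + 4·5 + 20)/6 = 42/6 = 7; σ²_C = ((20−2)/6)² = 9.000
te_D = (11 + 4·12 + 25)/6 = 84/6 = 14; σ²_D = ((25−11)/6)² = 5.444
te_E = (8 + 4·11 + 26)/6 = 78/6 = 13; σ²_E = ((26−8)/6)² = 9.000
te_F = (9 + 4·11 + 13)/6 = 66/6 = 11; σ²_F = ((13−9)/6)² = 0.444
te_G = (7 + 4·9 + 17)/6 = 60/6 = 10; σ²_G = ((17−7)/6)² = 2.778
te_H = (5 + 4·9 + 19)/6 = 60/6 = 10; σ²_H = ((19−5)/6)² = 5.444
te_I = (9 + 4·12 + 21)/6 = 78/6 = 13; σ²_I = ((21−9)/6)² = 4.000

Forward pass:
ES_A = 0; EF_A = 2
ES_B = 0; EF_B = 12
ES_C = 2; EF_C = 2+7 = 9
ES_D = max(EF_A=2, EF_B=12) = 12; EF_D = 12+14 = 26
ES_E = max(EF_A=2, EF_B=12) = 12; EF_E = 12+13 = 25
ES_F = 12; EF_F = 12+11 = 23
ES_G = max(EF_A=2, EF_C=9) = 9; EF_G = 9+10 = 19
ES_H = max(EF_D=26, EF_F=23) = 26; EF_H = 26+10 = 36
ES_I = max(EF_A=2, EF_E=25, EF_G=19, EF_H=36) = 36; EF_I = 36+13 = 49
Expected project duration μ = 49 days. Critical path: B → D → H → I.

Variance along critical path = 11.111 + 5.444 + 5.444 + 4.000 = 26.000; σ = 5.099 days.
D = μ + z·σ = 49 + 1.645·5.099 = 57.4 days

57.4 days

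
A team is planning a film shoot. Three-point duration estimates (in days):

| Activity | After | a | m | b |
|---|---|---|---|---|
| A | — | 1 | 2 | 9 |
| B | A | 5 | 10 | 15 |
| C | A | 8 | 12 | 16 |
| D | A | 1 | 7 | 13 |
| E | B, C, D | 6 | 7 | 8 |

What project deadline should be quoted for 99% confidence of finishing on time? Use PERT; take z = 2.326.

te_A = (1 + 4·2 + 9)/6 = 18/6 = 3; σ²_A = ((9−1)/6)² = 1.778
te_B = (5 + 4·10 + 15)/6 = 60/6 = 10; σ²_B = ((15−5)/6)² = 2.778
te_C = (8 + 4·12 + 16)/6 = 72/6 = 12; σ²_C = ((16−8)/6)² = 1.778
te_D = (1 + 4·7 + 13)/6 = 42/6 = 7; σ²_D = ((13−1)/6)² = 4.000
te_E = (6 + 4·7 + 8)/6 = 42/6 = 7; σ²_E = ((8−6)/6)² = 0.111

Forward pass:
ES_A = 0; EF_A = 3
ES_B = 3; EF_B = 3+10 = 13
ES_C = 3; EF_C = 3+12 = 15
ES_D = 3; EF_D = 3+7 = 10
ES_E = max(EF_B=13, EF_C=15, EF_D=10) = 15; EF_E = 15+7 = 22
Expected project duration μ = 22 days. Critical path: A → C → E.

Variance along critical path = 1.778 + 1.778 + 0.111 = 3.667; σ = 1.915 days.
D = μ + z·σ = 22 + 2.326·1.915 = 26.5 days

26.5 days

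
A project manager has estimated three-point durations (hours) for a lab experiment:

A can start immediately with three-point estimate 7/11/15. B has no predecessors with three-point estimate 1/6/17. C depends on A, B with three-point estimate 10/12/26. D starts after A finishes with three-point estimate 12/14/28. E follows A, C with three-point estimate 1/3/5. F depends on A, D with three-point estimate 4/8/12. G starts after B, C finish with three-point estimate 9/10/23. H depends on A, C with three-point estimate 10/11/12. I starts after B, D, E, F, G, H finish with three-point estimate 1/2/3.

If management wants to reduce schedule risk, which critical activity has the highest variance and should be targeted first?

te_A = (7 + 4·11 + 15)/6 = 66/6 = 11; σ²_A = ((15−7)/6)² = 1.778
te_B = (1 + 4·6 + 17)/6 = 42/6 = 7; σ²_B = ((17−1)/6)² = 7.111
te_C = (10 + 4·12 + 26)/6 = 84/6 = 14; σ²_C = ((26−10)/6)² = 7.111
te_D = (12 + 4·14 + 28)/6 = 96/6 = 16; σ²_D = ((28−12)/6)² = 7.111
te_E = (1 + 4·3 + 5)/6 = 18/6 = 3; σ²_E = ((5−1)/6)² = 0.444
te_F = (4 + 4·8 + 12)/6 = 48/6 = 8; σ²_F = ((12−4)/6)² = 1.778
te_G = (9 + 4·10 + 23)/6 = 72/6 = 12; σ²_G = ((23−9)/6)² = 5.444
te_H = (10 + 4·11 + 12)/6 = 66/6 = 11; σ²_H = ((12−10)/6)² = 0.111
te_I = (1 + 4·2 + 3)/6 = 12/6 = 2; σ²_I = ((3−1)/6)² = 0.111

Forward pass:
ES_A = 0; EF_A = 11
ES_B = 0; EF_B = 7
ES_C = max(EF_A=11, EF_B=7) = 11; EF_C = 11+14 = 25
ES_D = 11; EF_D = 11+16 = 27
ES_E = max(EF_A=11, EF_C=25) = 25; EF_E = 25+3 = 28
ES_F = max(EF_A=11, EF_D=27) = 27; EF_F = 27+8 = 35
ES_G = max(EF_B=7, EF_C=25) = 25; EF_G = 25+12 = 37
ES_H = max(EF_A=11, EF_C=25) = 25; EF_H = 25+11 = 36
ES_I = max(EF_B=7, EF_D=27, EF_E=28, EF_F=35, EF_G=37, EF_H=36) = 37; EF_I = 37+2 = 39
Expected project duration μ = 39 hours. Critical path: A → C → G → I.

Variances on critical path: σ²_A=1.778, σ²_C=7.111, σ²_G=5.444, σ²_I=0.111.
Largest is σ²_C = 7.111.

C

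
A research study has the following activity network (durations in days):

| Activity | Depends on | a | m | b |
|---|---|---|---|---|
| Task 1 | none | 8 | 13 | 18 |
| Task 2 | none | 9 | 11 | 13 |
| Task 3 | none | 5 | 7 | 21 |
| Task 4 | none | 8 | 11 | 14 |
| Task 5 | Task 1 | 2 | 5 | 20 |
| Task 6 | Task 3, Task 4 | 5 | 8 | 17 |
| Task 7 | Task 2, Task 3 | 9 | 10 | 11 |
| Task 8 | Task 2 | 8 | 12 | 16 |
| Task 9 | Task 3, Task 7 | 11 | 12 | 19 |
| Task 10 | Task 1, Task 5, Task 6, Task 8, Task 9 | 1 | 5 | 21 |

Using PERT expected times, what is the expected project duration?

41 days

te_Task 1 = (8 + 4·13 + 18)/6 = 78/6 = 13
te_Task 2 = (9 + 4·11 + 13)/6 = 66/6 = 11
te_Task 3 = (5 + 4·7 + 21)/6 = 54/6 = 9
te_Task 4 = (8 + 4·11 + 14)/6 = 66/6 = 11
te_Task 5 = (2 + 4·5 + 20)/6 = 42/6 = 7
te_Task 6 = (5 + 4·8 + 17)/6 = 54/6 = 9
te_Task 7 = (9 + 4·10 + 11)/6 = 60/6 = 10
te_Task 8 = (8 + 4·12 + 16)/6 = 72/6 = 12
te_Task 9 = (11 + 4·12 + 19)/6 = 78/6 = 13
te_Task 10 = (1 + 4·5 + 21)/6 = 42/6 = 7

Forward pass:
ES_Task 1 = 0; EF_Task 1 = 13
ES_Task 2 = 0; EF_Task 2 = 11
ES_Task 3 = 0; EF_Task 3 = 9
ES_Task 4 = 0; EF_Task 4 = 11
ES_Task 5 = 13; EF_Task 5 = 13+7 = 20
ES_Task 6 = max(EF_Task 3=9, EF_Task 4=11) = 11; EF_Task 6 = 11+9 = 20
ES_Task 7 = max(EF_Task 2=11, EF_Task 3=9) = 11; EF_Task 7 = 11+10 = 21
ES_Task 8 = 11; EF_Task 8 = 11+12 = 23
ES_Task 9 = max(EF_Task 3=9, EF_Task 7=21) = 21; EF_Task 9 = 21+13 = 34
ES_Task 10 = max(EF_Task 1=13, EF_Task 5=20, EF_Task 6=20, EF_Task 8=23, EF_Task 9=34) = 34; EF_Task 10 = 34+7 = 41
Expected project duration μ = 41 days. Critical path: Task 2 → Task 7 → Task 9 → Task 10.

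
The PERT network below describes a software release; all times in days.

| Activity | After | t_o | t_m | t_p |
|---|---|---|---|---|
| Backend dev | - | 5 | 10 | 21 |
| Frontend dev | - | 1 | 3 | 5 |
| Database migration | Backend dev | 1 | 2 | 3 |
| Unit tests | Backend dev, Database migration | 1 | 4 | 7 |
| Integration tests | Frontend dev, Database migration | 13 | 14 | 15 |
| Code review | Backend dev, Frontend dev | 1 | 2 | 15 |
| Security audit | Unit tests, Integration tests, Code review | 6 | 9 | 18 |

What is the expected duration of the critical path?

37 days

te_Backend dev = (5 + 4·10 + 21)/6 = 66/6 = 11
te_Frontend dev = (1 + 4·3 + 5)/6 = 18/6 = 3
te_Database migration = (1 + 4·2 + 3)/6 = 12/6 = 2
te_Unit tests = (1 + 4·4 + 7)/6 = 24/6 = 4
te_Integration tests = (13 + 4·14 + 15)/6 = 84/6 = 14
te_Code review = (1 + 4·2 + 15)/6 = 24/6 = 4
te_Security audit = (6 + 4·9 + 18)/6 = 60/6 = 10

Forward pass:
ES_Backend dev = 0; EF_Backend dev = 11
ES_Frontend dev = 0; EF_Frontend dev = 3
ES_Database migration = 11; EF_Database migration = 11+2 = 13
ES_Unit tests = max(EF_Backend dev=11, EF_Database migration=13) = 13; EF_Unit tests = 13+4 = 17
ES_Integration tests = max(EF_Frontend dev=3, EF_Database migration=13) = 13; EF_Integration tests = 13+14 = 27
ES_Code review = max(EF_Backend dev=11, EF_Frontend dev=3) = 11; EF_Code review = 11+4 = 15
ES_Security audit = max(EF_Unit tests=17, EF_Integration tests=27, EF_Code review=15) = 27; EF_Security audit = 27+10 = 37
Expected project duration μ = 37 days. Critical path: Backend dev → Database migration → Integration tests → Security audit.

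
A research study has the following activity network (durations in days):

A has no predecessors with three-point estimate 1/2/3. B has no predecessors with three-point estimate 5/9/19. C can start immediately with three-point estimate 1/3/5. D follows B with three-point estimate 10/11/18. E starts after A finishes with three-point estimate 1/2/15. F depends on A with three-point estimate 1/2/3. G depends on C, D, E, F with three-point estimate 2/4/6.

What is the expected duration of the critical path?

26 days

te_A = (1 + 4·2 + 3)/6 = 12/6 = 2
te_B = (5 + 4·9 + 19)/6 = 60/6 = 10
te_C = (1 + 4·3 + 5)/6 = 18/6 = 3
te_D = (10 + 4·11 + 18)/6 = 72/6 = 12
te_E = (1 + 4·2 + 15)/6 = 24/6 = 4
te_F = (1 + 4·2 + 3)/6 = 12/6 = 2
te_G = (2 + 4·4 + 6)/6 = 24/6 = 4

Forward pass:
ES_A = 0; EF_A = 2
ES_B = 0; EF_B = 10
ES_C = 0; EF_C = 3
ES_D = 10; EF_D = 10+12 = 22
ES_E = 2; EF_E = 2+4 = 6
ES_F = 2; EF_F = 2+2 = 4
ES_G = max(EF_C=3, EF_D=22, EF_E=6, EF_F=4) = 22; EF_G = 22+4 = 26
Expected project duration μ = 26 days. Critical path: B → D → G.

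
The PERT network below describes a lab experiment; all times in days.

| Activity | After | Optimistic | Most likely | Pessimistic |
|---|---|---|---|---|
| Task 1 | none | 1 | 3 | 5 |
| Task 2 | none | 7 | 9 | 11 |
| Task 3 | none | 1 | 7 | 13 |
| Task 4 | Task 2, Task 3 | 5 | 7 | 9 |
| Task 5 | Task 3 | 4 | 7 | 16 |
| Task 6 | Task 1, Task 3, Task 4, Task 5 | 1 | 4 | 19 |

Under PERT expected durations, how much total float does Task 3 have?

te_Task 1 = (1 + 4·3 + 5)/6 = 18/6 = 3
te_Task 2 = (7 + 4·9 + 11)/6 = 54/6 = 9
te_Task 3 = (1 + 4·7 + 13)/6 = 42/6 = 7
te_Task 4 = (5 + 4·7 + 9)/6 = 42/6 = 7
te_Task 5 = (4 + 4·7 + 16)/6 = 48/6 = 8
te_Task 6 = (1 + 4·4 + 19)/6 = 36/6 = 6

Forward pass:
ES_Task 1 = 0; EF_Task 1 = 3
ES_Task 2 = 0; EF_Task 2 = 9
ES_Task 3 = 0; EF_Task 3 = 7
ES_Task 4 = max(EF_Task 2=9, EF_Task 3=7) = 9; EF_Task 4 = 9+7 = 16
ES_Task 5 = 7; EF_Task 5 = 7+8 = 15
ES_Task 6 = max(EF_Task 1=3, EF_Task 3=7, EF_Task 4=16, EF_Task 5=15) = 16; EF_Task 6 = 16+6 = 22
Expected project duration μ = 22 days. Critical path: Task 2 → Task 4 → Task 6.

Backward pass:
LF_Task 6 = 22; LS_Task 6 = 22−6 = 16
LF_Task 5 = LS_Task 6 = 16; LS_Task 5 = 16−8 = 8
LF_Task 4 = LS_Task 6 = 16; LS_Task 4 = 16−7 = 9
LF_Task 3 = min(LS_Task 4=9, LS_Task 5=8, LS_Task 6=16) = 8; LS_Task 3 = 8−7 = 1
LF_Task 2 = LS_Task 4 = 9; LS_Task 2 = 9−9 = 0
LF_Task 1 = LS_Task 6 = 16; LS_Task 1 = 16−3 = 13
Slack_Task 3 = LS_Task 3 − ES_Task 3 = 1 − 0 = 1

1 days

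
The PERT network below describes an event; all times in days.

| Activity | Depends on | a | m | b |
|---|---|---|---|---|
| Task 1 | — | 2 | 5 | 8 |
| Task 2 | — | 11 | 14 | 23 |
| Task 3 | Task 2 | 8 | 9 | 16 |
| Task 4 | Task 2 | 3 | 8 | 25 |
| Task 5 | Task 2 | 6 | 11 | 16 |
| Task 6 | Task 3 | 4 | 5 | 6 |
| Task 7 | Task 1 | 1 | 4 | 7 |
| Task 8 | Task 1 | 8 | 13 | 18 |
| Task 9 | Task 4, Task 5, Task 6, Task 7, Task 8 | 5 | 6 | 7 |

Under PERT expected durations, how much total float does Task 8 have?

12 days

te_Task 1 = (2 + 4·5 + 8)/6 = 30/6 = 5
te_Task 2 = (11 + 4·14 + 23)/6 = 90/6 = 15
te_Task 3 = (8 + 4·9 + 16)/6 = 60/6 = 10
te_Task 4 = (3 + 4·8 + 25)/6 = 60/6 = 10
te_Task 5 = (6 + 4·11 + 16)/6 = 66/6 = 11
te_Task 6 = (4 + 4·5 + 6)/6 = 30/6 = 5
te_Task 7 = (1 + 4·4 + 7)/6 = 24/6 = 4
te_Task 8 = (8 + 4·13 + 18)/6 = 78/6 = 13
te_Task 9 = (5 + 4·6 + 7)/6 = 36/6 = 6

Forward pass:
ES_Task 1 = 0; EF_Task 1 = 5
ES_Task 2 = 0; EF_Task 2 = 15
ES_Task 3 = 15; EF_Task 3 = 15+10 = 25
ES_Task 4 = 15; EF_Task 4 = 15+10 = 25
ES_Task 5 = 15; EF_Task 5 = 15+11 = 26
ES_Task 6 = 25; EF_Task 6 = 25+5 = 30
ES_Task 7 = 5; EF_Task 7 = 5+4 = 9
ES_Task 8 = 5; EF_Task 8 = 5+13 = 18
ES_Task 9 = max(EF_Task 4=25, EF_Task 5=26, EF_Task 6=30, EF_Task 7=9, EF_Task 8=18) = 30; EF_Task 9 = 30+6 = 36
Expected project duration μ = 36 days. Critical path: Task 2 → Task 3 → Task 6 → Task 9.

Backward pass:
LF_Task 9 = 36; LS_Task 9 = 36−6 = 30
LF_Task 8 = LS_Task 9 = 30; LS_Task 8 = 30−13 = 17
LF_Task 7 = LS_Task 9 = 30; LS_Task 7 = 30−4 = 26
LF_Task 6 = LS_Task 9 = 30; LS_Task 6 = 30−5 = 25
LF_Task 5 = LS_Task 9 = 30; LS_Task 5 = 30−11 = 19
LF_Task 4 = LS_Task 9 = 30; LS_Task 4 = 30−10 = 20
LF_Task 3 = LS_Task 6 = 25; LS_Task 3 = 25−10 = 15
LF_Task 2 = min(LS_Task 3=15, LS_Task 4=20, LS_Task 5=19) = 15; LS_Task 2 = 15−15 = 0
LF_Task 1 = min(LS_Task 7=26, LS_Task 8=17) = 17; LS_Task 1 = 17−5 = 12
Slack_Task 8 = LS_Task 8 − ES_Task 8 = 17 − 5 = 12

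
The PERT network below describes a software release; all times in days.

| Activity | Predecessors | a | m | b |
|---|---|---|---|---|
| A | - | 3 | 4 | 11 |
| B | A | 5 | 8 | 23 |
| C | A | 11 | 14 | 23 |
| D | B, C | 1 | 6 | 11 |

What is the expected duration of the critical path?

26 days

te_A = (3 + 4·4 + 11)/6 = 30/6 = 5
te_B = (5 + 4·8 + 23)/6 = 60/6 = 10
te_C = (11 + 4·14 + 23)/6 = 90/6 = 15
te_D = (1 + 4·6 + 11)/6 = 36/6 = 6

Forward pass:
ES_A = 0; EF_A = 5
ES_B = 5; EF_B = 5+10 = 15
ES_C = 5; EF_C = 5+15 = 20
ES_D = max(EF_B=15, EF_C=20) = 20; EF_D = 20+6 = 26
Expected project duration μ = 26 days. Critical path: A → C → D.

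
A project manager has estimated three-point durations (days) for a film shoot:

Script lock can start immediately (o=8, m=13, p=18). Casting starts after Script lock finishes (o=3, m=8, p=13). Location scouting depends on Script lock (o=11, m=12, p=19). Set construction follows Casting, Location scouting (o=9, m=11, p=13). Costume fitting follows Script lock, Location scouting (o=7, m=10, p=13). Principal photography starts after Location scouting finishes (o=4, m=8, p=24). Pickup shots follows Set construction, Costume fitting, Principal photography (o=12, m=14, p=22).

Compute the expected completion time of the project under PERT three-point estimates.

52 days

te_Script lock = (8 + 4·13 + 18)/6 = 78/6 = 13
te_Casting = (3 + 4·8 + 13)/6 = 48/6 = 8
te_Location scouting = (11 + 4·12 + 19)/6 = 78/6 = 13
te_Set construction = (9 + 4·11 + 13)/6 = 66/6 = 11
te_Costume fitting = (7 + 4·10 + 13)/6 = 60/6 = 10
te_Principal photography = (4 + 4·8 + 24)/6 = 60/6 = 10
te_Pickup shots = (12 + 4·14 + 22)/6 = 90/6 = 15

Forward pass:
ES_Script lock = 0; EF_Script lock = 13
ES_Casting = 13; EF_Casting = 13+8 = 21
ES_Location scouting = 13; EF_Location scouting = 13+13 = 26
ES_Set construction = max(EF_Casting=21, EF_Location scouting=26) = 26; EF_Set construction = 26+11 = 37
ES_Costume fitting = max(EF_Script lock=13, EF_Location scouting=26) = 26; EF_Costume fitting = 26+10 = 36
ES_Principal photography = 26; EF_Principal photography = 26+10 = 36
ES_Pickup shots = max(EF_Set construction=37, EF_Costume fitting=36, EF_Principal photography=36) = 37; EF_Pickup shots = 37+15 = 52
Expected project duration μ = 52 days. Critical path: Script lock → Location scouting → Set construction → Pickup shots.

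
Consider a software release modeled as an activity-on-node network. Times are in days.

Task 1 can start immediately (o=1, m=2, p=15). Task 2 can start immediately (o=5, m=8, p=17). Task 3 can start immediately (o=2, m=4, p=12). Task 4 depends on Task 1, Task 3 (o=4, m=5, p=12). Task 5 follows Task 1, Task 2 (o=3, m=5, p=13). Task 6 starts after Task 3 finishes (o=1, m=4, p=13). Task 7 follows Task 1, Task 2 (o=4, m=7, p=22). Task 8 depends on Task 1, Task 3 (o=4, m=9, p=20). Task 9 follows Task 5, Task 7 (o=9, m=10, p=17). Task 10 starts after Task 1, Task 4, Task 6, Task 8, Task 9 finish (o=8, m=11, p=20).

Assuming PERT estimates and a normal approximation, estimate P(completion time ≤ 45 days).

0.822

te_Task 1 = (1 + 4·2 + 15)/6 = 24/6 = 4; σ²_Task 1 = ((15−1)/6)² = 5.444
te_Task 2 = (5 + 4·8 + 17)/6 = 54/6 = 9; σ²_Task 2 = ((17−5)/6)² = 4.000
te_Task 3 = (2 + 4·4 + 12)/6 = 30/6 = 5; σ²_Task 3 = ((12−2)/6)² = 2.778
te_Task 4 = (4 + 4·5 + 12)/6 = 36/6 = 6; σ²_Task 4 = ((12−4)/6)² = 1.778
te_Task 5 = (3 + 4·5 + 13)/6 = 36/6 = 6; σ²_Task 5 = ((13−3)/6)² = 2.778
te_Task 6 = (1 + 4·4 + 13)/6 = 30/6 = 5; σ²_Task 6 = ((13−1)/6)² = 4.000
te_Task 7 = (4 + 4·7 + 22)/6 = 54/6 = 9; σ²_Task 7 = ((22−4)/6)² = 9.000
te_Task 8 = (4 + 4·9 + 20)/6 = 60/6 = 10; σ²_Task 8 = ((20−4)/6)² = 7.111
te_Task 9 = (9 + 4·10 + 17)/6 = 66/6 = 11; σ²_Task 9 = ((17−9)/6)² = 1.778
te_Task 10 = (8 + 4·11 + 20)/6 = 72/6 = 12; σ²_Task 10 = ((20−8)/6)² = 4.000

Forward pass:
ES_Task 1 = 0; EF_Task 1 = 4
ES_Task 2 = 0; EF_Task 2 = 9
ES_Task 3 = 0; EF_Task 3 = 5
ES_Task 4 = max(EF_Task 1=4, EF_Task 3=5) = 5; EF_Task 4 = 5+6 = 11
ES_Task 5 = max(EF_Task 1=4, EF_Task 2=9) = 9; EF_Task 5 = 9+6 = 15
ES_Task 6 = 5; EF_Task 6 = 5+5 = 10
ES_Task 7 = max(EF_Task 1=4, EF_Task 2=9) = 9; EF_Task 7 = 9+9 = 18
ES_Task 8 = max(EF_Task 1=4, EF_Task 3=5) = 5; EF_Task 8 = 5+10 = 15
ES_Task 9 = max(EF_Task 5=15, EF_Task 7=18) = 18; EF_Task 9 = 18+11 = 29
ES_Task 10 = max(EF_Task 1=4, EF_Task 4=11, EF_Task 6=10, EF_Task 8=15, EF_Task 9=29) = 29; EF_Task 10 = 29+12 = 41
Expected project duration μ = 41 days. Critical path: Task 2 → Task 7 → Task 9 → Task 10.

Variance along critical path = 4.000 + 9.000 + 1.778 + 4.000 = 18.778; σ = √18.778 = 4.333 days.
Z = (45 − 41) / 4.333 = 0.923
P(T ≤ 45) = Φ(0.923) ≈ 0.822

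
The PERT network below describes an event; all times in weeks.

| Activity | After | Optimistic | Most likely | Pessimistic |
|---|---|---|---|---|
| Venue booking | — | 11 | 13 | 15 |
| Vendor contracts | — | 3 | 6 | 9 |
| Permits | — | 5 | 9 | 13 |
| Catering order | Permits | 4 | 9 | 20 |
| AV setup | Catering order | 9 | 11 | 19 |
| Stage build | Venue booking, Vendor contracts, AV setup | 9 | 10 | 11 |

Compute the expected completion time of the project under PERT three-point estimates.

te_Venue booking = (11 + 4·13 + 15)/6 = 78/6 = 13
te_Vendor contracts = (3 + 4·6 + 9)/6 = 36/6 = 6
te_Permits = (5 + 4·9 + 13)/6 = 54/6 = 9
te_Catering order = (4 + 4·9 + 20)/6 = 60/6 = 10
te_AV setup = (9 + 4·11 + 19)/6 = 72/6 = 12
te_Stage build = (9 + 4·10 + 11)/6 = 60/6 = 10

Forward pass:
ES_Venue booking = 0; EF_Venue booking = 13
ES_Vendor contracts = 0; EF_Vendor contracts = 6
ES_Permits = 0; EF_Permits = 9
ES_Catering order = 9; EF_Catering order = 9+10 = 19
ES_AV setup = 19; EF_AV setup = 19+12 = 31
ES_Stage build = max(EF_Venue booking=13, EF_Vendor contracts=6, EF_AV setup=31) = 31; EF_Stage build = 31+10 = 41
Expected project duration μ = 41 weeks. Critical path: Permits → Catering order → AV setup → Stage build.

41 weeks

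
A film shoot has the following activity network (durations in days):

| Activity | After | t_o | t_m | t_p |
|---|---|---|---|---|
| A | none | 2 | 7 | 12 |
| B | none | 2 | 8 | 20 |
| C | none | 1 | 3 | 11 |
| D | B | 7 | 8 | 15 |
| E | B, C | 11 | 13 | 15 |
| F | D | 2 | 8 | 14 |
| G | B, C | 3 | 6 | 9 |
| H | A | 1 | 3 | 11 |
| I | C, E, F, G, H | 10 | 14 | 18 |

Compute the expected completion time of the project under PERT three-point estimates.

40 days

te_A = (2 + 4·7 + 12)/6 = 42/6 = 7
te_B = (2 + 4·8 + 20)/6 = 54/6 = 9
te_C = (1 + 4·3 + 11)/6 = 24/6 = 4
te_D = (7 + 4·8 + 15)/6 = 54/6 = 9
te_E = (11 + 4·13 + 15)/6 = 78/6 = 13
te_F = (2 + 4·8 + 14)/6 = 48/6 = 8
te_G = (3 + 4·6 + 9)/6 = 36/6 = 6
te_H = (1 + 4·3 + 11)/6 = 24/6 = 4
te_I = (10 + 4·14 + 18)/6 = 84/6 = 14

Forward pass:
ES_A = 0; EF_A = 7
ES_B = 0; EF_B = 9
ES_C = 0; EF_C = 4
ES_D = 9; EF_D = 9+9 = 18
ES_E = max(EF_B=9, EF_C=4) = 9; EF_E = 9+13 = 22
ES_F = 18; EF_F = 18+8 = 26
ES_G = max(EF_B=9, EF_C=4) = 9; EF_G = 9+6 = 15
ES_H = 7; EF_H = 7+4 = 11
ES_I = max(EF_C=4, EF_E=22, EF_F=26, EF_G=15, EF_H=11) = 26; EF_I = 26+14 = 40
Expected project duration μ = 40 days. Critical path: B → D → F → I.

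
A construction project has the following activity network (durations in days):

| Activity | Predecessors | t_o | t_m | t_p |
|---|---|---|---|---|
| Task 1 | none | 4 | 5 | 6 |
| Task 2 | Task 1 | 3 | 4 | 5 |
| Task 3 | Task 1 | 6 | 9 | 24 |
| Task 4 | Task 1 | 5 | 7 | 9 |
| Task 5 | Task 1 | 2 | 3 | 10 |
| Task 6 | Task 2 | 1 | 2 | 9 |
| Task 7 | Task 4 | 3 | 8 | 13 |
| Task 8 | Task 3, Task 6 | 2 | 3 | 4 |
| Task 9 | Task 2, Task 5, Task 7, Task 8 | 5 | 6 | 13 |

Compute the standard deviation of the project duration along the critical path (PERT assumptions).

2.26 days

te_Task 1 = (4 + 4·5 + 6)/6 = 30/6 = 5; σ²_Task 1 = ((6−4)/6)² = 0.111
te_Task 2 = (3 + 4·4 + 5)/6 = 24/6 = 4; σ²_Task 2 = ((5−3)/6)² = 0.111
te_Task 3 = (6 + 4·9 + 24)/6 = 66/6 = 11; σ²_Task 3 = ((24−6)/6)² = 9.000
te_Task 4 = (5 + 4·7 + 9)/6 = 42/6 = 7; σ²_Task 4 = ((9−5)/6)² = 0.444
te_Task 5 = (2 + 4·3 + 10)/6 = 24/6 = 4; σ²_Task 5 = ((10−2)/6)² = 1.778
te_Task 6 = (1 + 4·2 + 9)/6 = 18/6 = 3; σ²_Task 6 = ((9−1)/6)² = 1.778
te_Task 7 = (3 + 4·8 + 13)/6 = 48/6 = 8; σ²_Task 7 = ((13−3)/6)² = 2.778
te_Task 8 = (2 + 4·3 + 4)/6 = 18/6 = 3; σ²_Task 8 = ((4−2)/6)² = 0.111
te_Task 9 = (5 + 4·6 + 13)/6 = 42/6 = 7; σ²_Task 9 = ((13−5)/6)² = 1.778

Forward pass:
ES_Task 1 = 0; EF_Task 1 = 5
ES_Task 2 = 5; EF_Task 2 = 5+4 = 9
ES_Task 3 = 5; EF_Task 3 = 5+11 = 16
ES_Task 4 = 5; EF_Task 4 = 5+7 = 12
ES_Task 5 = 5; EF_Task 5 = 5+4 = 9
ES_Task 6 = 9; EF_Task 6 = 9+3 = 12
ES_Task 7 = 12; EF_Task 7 = 12+8 = 20
ES_Task 8 = max(EF_Task 3=16, EF_Task 6=12) = 16; EF_Task 8 = 16+3 = 19
ES_Task 9 = max(EF_Task 2=9, EF_Task 5=9, EF_Task 7=20, EF_Task 8=19) = 20; EF_Task 9 = 20+7 = 27
Expected project duration μ = 27 days. Critical path: Task 1 → Task 4 → Task 7 → Task 9.

Variance along critical path = 0.111 + 0.444 + 2.778 + 1.778 = 5.111
σ = √5.111 = 2.261 days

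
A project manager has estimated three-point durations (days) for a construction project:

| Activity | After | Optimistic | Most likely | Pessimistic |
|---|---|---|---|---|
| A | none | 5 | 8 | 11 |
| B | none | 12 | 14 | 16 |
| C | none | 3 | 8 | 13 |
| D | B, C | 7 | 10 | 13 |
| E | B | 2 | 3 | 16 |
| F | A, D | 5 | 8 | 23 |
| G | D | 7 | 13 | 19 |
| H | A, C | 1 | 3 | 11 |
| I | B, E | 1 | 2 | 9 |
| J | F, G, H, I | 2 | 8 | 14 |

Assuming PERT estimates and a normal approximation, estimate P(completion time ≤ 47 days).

0.742

te_A = (5 + 4·8 + 11)/6 = 48/6 = 8; σ²_A = ((11−5)/6)² = 1.000
te_B = (12 + 4·14 + 16)/6 = 84/6 = 14; σ²_B = ((16−12)/6)² = 0.444
te_C = (3 + 4·8 + 13)/6 = 48/6 = 8; σ²_C = ((13−3)/6)² = 2.778
te_D = (7 + 4·10 + 13)/6 = 60/6 = 10; σ²_D = ((13−7)/6)² = 1.000
te_E = (2 + 4·3 + 16)/6 = 30/6 = 5; σ²_E = ((16−2)/6)² = 5.444
te_F = (5 + 4·8 + 23)/6 = 60/6 = 10; σ²_F = ((23−5)/6)² = 9.000
te_G = (7 + 4·13 + 19)/6 = 78/6 = 13; σ²_G = ((19−7)/6)² = 4.000
te_H = (1 + 4·3 + 11)/6 = 24/6 = 4; σ²_H = ((11−1)/6)² = 2.778
te_I = (1 + 4·2 + 9)/6 = 18/6 = 3; σ²_I = ((9−1)/6)² = 1.778
te_J = (2 + 4·8 + 14)/6 = 48/6 = 8; σ²_J = ((14−2)/6)² = 4.000

Forward pass:
ES_A = 0; EF_A = 8
ES_B = 0; EF_B = 14
ES_C = 0; EF_C = 8
ES_D = max(EF_B=14, EF_C=8) = 14; EF_D = 14+10 = 24
ES_E = 14; EF_E = 14+5 = 19
ES_F = max(EF_A=8, EF_D=24) = 24; EF_F = 24+10 = 34
ES_G = 24; EF_G = 24+13 = 37
ES_H = max(EF_A=8, EF_C=8) = 8; EF_H = 8+4 = 12
ES_I = max(EF_B=14, EF_E=19) = 19; EF_I = 19+3 = 22
ES_J = max(EF_F=34, EF_G=37, EF_H=12, EF_I=22) = 37; EF_J = 37+8 = 45
Expected project duration μ = 45 days. Critical path: B → D → G → J.

Variance along critical path = 0.444 + 1.000 + 4.000 + 4.000 = 9.444; σ = √9.444 = 3.073 days.
Z = (47 − 45) / 3.073 = 0.651
P(T ≤ 47) = Φ(0.651) ≈ 0.742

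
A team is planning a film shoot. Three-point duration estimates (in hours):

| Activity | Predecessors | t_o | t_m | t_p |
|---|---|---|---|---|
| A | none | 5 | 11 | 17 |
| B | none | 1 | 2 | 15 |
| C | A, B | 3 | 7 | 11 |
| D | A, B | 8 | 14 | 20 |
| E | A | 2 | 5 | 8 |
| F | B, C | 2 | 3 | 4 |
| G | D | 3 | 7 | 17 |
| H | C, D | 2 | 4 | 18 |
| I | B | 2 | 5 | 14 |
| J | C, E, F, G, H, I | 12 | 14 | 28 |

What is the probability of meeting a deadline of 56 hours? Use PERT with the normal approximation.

te_A = (5 + 4·11 + 17)/6 = 66/6 = 11; σ²_A = ((17−5)/6)² = 4.000
te_B = (1 + 4·2 + 15)/6 = 24/6 = 4; σ²_B = ((15−1)/6)² = 5.444
te_C = (3 + 4·7 + 11)/6 = 42/6 = 7; σ²_C = ((11−3)/6)² = 1.778
te_D = (8 + 4·14 + 20)/6 = 84/6 = 14; σ²_D = ((20−8)/6)² = 4.000
te_E = (2 + 4·5 + 8)/6 = 30/6 = 5; σ²_E = ((8−2)/6)² = 1.000
te_F = (2 + 4·3 + 4)/6 = 18/6 = 3; σ²_F = ((4−2)/6)² = 0.111
te_G = (3 + 4·7 + 17)/6 = 48/6 = 8; σ²_G = ((17−3)/6)² = 5.444
te_H = (2 + 4·4 + 18)/6 = 36/6 = 6; σ²_H = ((18−2)/6)² = 7.111
te_I = (2 + 4·5 + 14)/6 = 36/6 = 6; σ²_I = ((14−2)/6)² = 4.000
te_J = (12 + 4·14 + 28)/6 = 96/6 = 16; σ²_J = ((28−12)/6)² = 7.111

Forward pass:
ES_A = 0; EF_A = 11
ES_B = 0; EF_B = 4
ES_C = max(EF_A=11, EF_B=4) = 11; EF_C = 11+7 = 18
ES_D = max(EF_A=11, EF_B=4) = 11; EF_D = 11+14 = 25
ES_E = 11; EF_E = 11+5 = 16
ES_F = max(EF_B=4, EF_C=18) = 18; EF_F = 18+3 = 21
ES_G = 25; EF_G = 25+8 = 33
ES_H = max(EF_C=18, EF_D=25) = 25; EF_H = 25+6 = 31
ES_I = 4; EF_I = 4+6 = 10
ES_J = max(EF_C=18, EF_E=16, EF_F=21, EF_G=33, EF_H=31, EF_I=10) = 33; EF_J = 33+16 = 49
Expected project duration μ = 49 hours. Critical path: A → D → G → J.

Variance along critical path = 4.000 + 4.000 + 5.444 + 7.111 = 20.556; σ = √20.556 = 4.534 hours.
Z = (56 − 49) / 4.534 = 1.544
P(T ≤ 56) = Φ(1.544) ≈ 0.939

0.939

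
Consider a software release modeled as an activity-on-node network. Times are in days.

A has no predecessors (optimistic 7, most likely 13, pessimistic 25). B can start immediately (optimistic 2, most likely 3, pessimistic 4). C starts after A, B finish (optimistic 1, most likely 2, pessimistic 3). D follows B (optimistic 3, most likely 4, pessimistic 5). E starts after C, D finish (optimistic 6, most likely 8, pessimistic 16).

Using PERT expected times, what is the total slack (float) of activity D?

9 days

te_A = (7 + 4·13 + 25)/6 = 84/6 = 14
te_B = (2 + 4·3 + 4)/6 = 18/6 = 3
te_C = (1 + 4·2 + 3)/6 = 12/6 = 2
te_D = (3 + 4·4 + 5)/6 = 24/6 = 4
te_E = (6 + 4·8 + 16)/6 = 54/6 = 9

Forward pass:
ES_A = 0; EF_A = 14
ES_B = 0; EF_B = 3
ES_C = max(EF_A=14, EF_B=3) = 14; EF_C = 14+2 = 16
ES_D = 3; EF_D = 3+4 = 7
ES_E = max(EF_C=16, EF_D=7) = 16; EF_E = 16+9 = 25
Expected project duration μ = 25 days. Critical path: A → C → E.

Backward pass:
LF_E = 25; LS_E = 25−9 = 16
LF_D = LS_E = 16; LS_D = 16−4 = 12
LF_C = LS_E = 16; LS_C = 16−2 = 14
LF_B = min(LS_C=14, LS_D=12) = 12; LS_B = 12−3 = 9
LF_A = LS_C = 14; LS_A = 14−14 = 0
Slack_D = LS_D − ES_D = 12 − 3 = 9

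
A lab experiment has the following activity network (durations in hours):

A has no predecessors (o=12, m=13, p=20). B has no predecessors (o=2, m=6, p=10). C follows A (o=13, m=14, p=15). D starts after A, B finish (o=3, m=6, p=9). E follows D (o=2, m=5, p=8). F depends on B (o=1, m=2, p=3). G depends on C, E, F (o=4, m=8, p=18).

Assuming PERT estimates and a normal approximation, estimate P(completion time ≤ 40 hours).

te_A = (12 + 4·13 + 20)/6 = 84/6 = 14; σ²_A = ((20−12)/6)² = 1.778
te_B = (2 + 4·6 + 10)/6 = 36/6 = 6; σ²_B = ((10−2)/6)² = 1.778
te_C = (13 + 4·14 + 15)/6 = 84/6 = 14; σ²_C = ((15−13)/6)² = 0.111
te_D = (3 + 4·6 + 9)/6 = 36/6 = 6; σ²_D = ((9−3)/6)² = 1.000
te_E = (2 + 4·5 + 8)/6 = 30/6 = 5; σ²_E = ((8−2)/6)² = 1.000
te_F = (1 + 4·2 + 3)/6 = 12/6 = 2; σ²_F = ((3−1)/6)² = 0.111
te_G = (4 + 4·8 + 18)/6 = 54/6 = 9; σ²_G = ((18−4)/6)² = 5.444

Forward pass:
ES_A = 0; EF_A = 14
ES_B = 0; EF_B = 6
ES_C = 14; EF_C = 14+14 = 28
ES_D = max(EF_A=14, EF_B=6) = 14; EF_D = 14+6 = 20
ES_E = 20; EF_E = 20+5 = 25
ES_F = 6; EF_F = 6+2 = 8
ES_G = max(EF_C=28, EF_E=25, EF_F=8) = 28; EF_G = 28+9 = 37
Expected project duration μ = 37 hours. Critical path: A → C → G.

Variance along critical path = 1.778 + 0.111 + 5.444 = 7.333; σ = √7.333 = 2.708 hours.
Z = (40 − 37) / 2.708 = 1.108
P(T ≤ 40) = Φ(1.108) ≈ 0.866

0.866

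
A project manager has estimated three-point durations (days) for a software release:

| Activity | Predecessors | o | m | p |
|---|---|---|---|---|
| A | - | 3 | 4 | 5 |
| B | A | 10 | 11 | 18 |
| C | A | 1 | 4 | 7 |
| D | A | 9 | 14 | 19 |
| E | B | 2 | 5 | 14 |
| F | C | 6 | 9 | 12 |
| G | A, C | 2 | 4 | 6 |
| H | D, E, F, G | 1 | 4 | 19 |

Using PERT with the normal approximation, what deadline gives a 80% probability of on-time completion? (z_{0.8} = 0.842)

31.2 days

te_A = (3 + 4·4 + 5)/6 = 24/6 = 4; σ²_A = ((5−3)/6)² = 0.111
te_B = (10 + 4·11 + 18)/6 = 72/6 = 12; σ²_B = ((18−10)/6)² = 1.778
te_C = (1 + 4·4 + 7)/6 = 24/6 = 4; σ²_C = ((7−1)/6)² = 1.000
te_D = (9 + 4·14 + 19)/6 = 84/6 = 14; σ²_D = ((19−9)/6)² = 2.778
te_E = (2 + 4·5 + 14)/6 = 36/6 = 6; σ²_E = ((14−2)/6)² = 4.000
te_F = (6 + 4·9 + 12)/6 = 54/6 = 9; σ²_F = ((12−6)/6)² = 1.000
te_G = (2 + 4·4 + 6)/6 = 24/6 = 4; σ²_G = ((6−2)/6)² = 0.444
te_H = (1 + 4·4 + 19)/6 = 36/6 = 6; σ²_H = ((19−1)/6)² = 9.000

Forward pass:
ES_A = 0; EF_A = 4
ES_B = 4; EF_B = 4+12 = 16
ES_C = 4; EF_C = 4+4 = 8
ES_D = 4; EF_D = 4+14 = 18
ES_E = 16; EF_E = 16+6 = 22
ES_F = 8; EF_F = 8+9 = 17
ES_G = max(EF_A=4, EF_C=8) = 8; EF_G = 8+4 = 12
ES_H = max(EF_D=18, EF_E=22, EF_F=17, EF_G=12) = 22; EF_H = 22+6 = 28
Expected project duration μ = 28 days. Critical path: A → B → E → H.

Variance along critical path = 0.111 + 1.778 + 4.000 + 9.000 = 14.889; σ = 3.859 days.
D = μ + z·σ = 28 + 0.842·3.859 = 31.2 days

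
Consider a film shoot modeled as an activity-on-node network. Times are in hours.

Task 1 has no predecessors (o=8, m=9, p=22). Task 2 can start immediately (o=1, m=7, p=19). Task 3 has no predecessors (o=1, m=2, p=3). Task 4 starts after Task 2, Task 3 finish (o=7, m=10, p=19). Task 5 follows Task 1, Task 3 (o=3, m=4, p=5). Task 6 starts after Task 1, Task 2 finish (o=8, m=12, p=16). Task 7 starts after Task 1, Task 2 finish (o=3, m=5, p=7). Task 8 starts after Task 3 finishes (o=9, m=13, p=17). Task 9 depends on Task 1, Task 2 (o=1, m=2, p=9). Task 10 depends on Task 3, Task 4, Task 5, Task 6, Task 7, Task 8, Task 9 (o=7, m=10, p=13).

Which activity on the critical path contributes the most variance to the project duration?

te_Task 1 = (8 + 4·9 + 22)/6 = 66/6 = 11; σ²_Task 1 = ((22−8)/6)² = 5.444
te_Task 2 = (1 + 4·7 + 19)/6 = 48/6 = 8; σ²_Task 2 = ((19−1)/6)² = 9.000
te_Task 3 = (1 + 4·2 + 3)/6 = 12/6 = 2; σ²_Task 3 = ((3−1)/6)² = 0.111
te_Task 4 = (7 + 4·10 + 19)/6 = 66/6 = 11; σ²_Task 4 = ((19−7)/6)² = 4.000
te_Task 5 = (3 + 4·4 + 5)/6 = 24/6 = 4; σ²_Task 5 = ((5−3)/6)² = 0.111
te_Task 6 = (8 + 4·12 + 16)/6 = 72/6 = 12; σ²_Task 6 = ((16−8)/6)² = 1.778
te_Task 7 = (3 + 4·5 + 7)/6 = 30/6 = 5; σ²_Task 7 = ((7−3)/6)² = 0.444
te_Task 8 = (9 + 4·13 + 17)/6 = 78/6 = 13; σ²_Task 8 = ((17−9)/6)² = 1.778
te_Task 9 = (1 + 4·2 + 9)/6 = 18/6 = 3; σ²_Task 9 = ((9−1)/6)² = 1.778
te_Task 10 = (7 + 4·10 + 13)/6 = 60/6 = 10; σ²_Task 10 = ((13−7)/6)² = 1.000

Forward pass:
ES_Task 1 = 0; EF_Task 1 = 11
ES_Task 2 = 0; EF_Task 2 = 8
ES_Task 3 = 0; EF_Task 3 = 2
ES_Task 4 = max(EF_Task 2=8, EF_Task 3=2) = 8; EF_Task 4 = 8+11 = 19
ES_Task 5 = max(EF_Task 1=11, EF_Task 3=2) = 11; EF_Task 5 = 11+4 = 15
ES_Task 6 = max(EF_Task 1=11, EF_Task 2=8) = 11; EF_Task 6 = 11+12 = 23
ES_Task 7 = max(EF_Task 1=11, EF_Task 2=8) = 11; EF_Task 7 = 11+5 = 16
ES_Task 8 = 2; EF_Task 8 = 2+13 = 15
ES_Task 9 = max(EF_Task 1=11, EF_Task 2=8) = 11; EF_Task 9 = 11+3 = 14
ES_Task 10 = max(EF_Task 3=2, EF_Task 4=19, EF_Task 5=15, EF_Task 6=23, EF_Task 7=16, EF_Task 8=15, EF_Task 9=14) = 23; EF_Task 10 = 23+10 = 33
Expected project duration μ = 33 hours. Critical path: Task 1 → Task 6 → Task 10.

Variances on critical path: σ²_Task 1=5.444, σ²_Task 6=1.778, σ²_Task 10=1.000.
Largest is σ²_Task 1 = 5.444.

Task 1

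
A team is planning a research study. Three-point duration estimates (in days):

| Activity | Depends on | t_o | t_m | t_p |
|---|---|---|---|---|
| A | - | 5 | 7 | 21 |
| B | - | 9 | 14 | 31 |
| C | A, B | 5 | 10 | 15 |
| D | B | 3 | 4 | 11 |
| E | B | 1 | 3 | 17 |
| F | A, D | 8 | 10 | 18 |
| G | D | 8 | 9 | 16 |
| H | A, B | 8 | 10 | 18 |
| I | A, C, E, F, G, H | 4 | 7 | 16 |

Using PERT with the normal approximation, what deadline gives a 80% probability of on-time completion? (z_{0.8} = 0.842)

43.9 days

te_A = (5 + 4·7 + 21)/6 = 54/6 = 9; σ²_A = ((21−5)/6)² = 7.111
te_B = (9 + 4·14 + 31)/6 = 96/6 = 16; σ²_B = ((31−9)/6)² = 13.444
te_C = (5 + 4·10 + 15)/6 = 60/6 = 10; σ²_C = ((15−5)/6)² = 2.778
te_D = (3 + 4·4 + 11)/6 = 30/6 = 5; σ²_D = ((11−3)/6)² = 1.778
te_E = (1 + 4·3 + 17)/6 = 30/6 = 5; σ²_E = ((17−1)/6)² = 7.111
te_F = (8 + 4·10 + 18)/6 = 66/6 = 11; σ²_F = ((18−8)/6)² = 2.778
te_G = (8 + 4·9 + 16)/6 = 60/6 = 10; σ²_G = ((16−8)/6)² = 1.778
te_H = (8 + 4·10 + 18)/6 = 66/6 = 11; σ²_H = ((18−8)/6)² = 2.778
te_I = (4 + 4·7 + 16)/6 = 48/6 = 8; σ²_I = ((16−4)/6)² = 4.000

Forward pass:
ES_A = 0; EF_A = 9
ES_B = 0; EF_B = 16
ES_C = max(EF_A=9, EF_B=16) = 16; EF_C = 16+10 = 26
ES_D = 16; EF_D = 16+5 = 21
ES_E = 16; EF_E = 16+5 = 21
ES_F = max(EF_A=9, EF_D=21) = 21; EF_F = 21+11 = 32
ES_G = 21; EF_G = 21+10 = 31
ES_H = max(EF_A=9, EF_B=16) = 16; EF_H = 16+11 = 27
ES_I = max(EF_A=9, EF_C=26, EF_E=21, EF_F=32, EF_G=31, EF_H=27) = 32; EF_I = 32+8 = 40
Expected project duration μ = 40 days. Critical path: B → D → F → I.

Variance along critical path = 13.444 + 1.778 + 2.778 + 4.000 = 22.000; σ = 4.690 days.
D = μ + z·σ = 40 + 0.842·4.690 = 43.9 days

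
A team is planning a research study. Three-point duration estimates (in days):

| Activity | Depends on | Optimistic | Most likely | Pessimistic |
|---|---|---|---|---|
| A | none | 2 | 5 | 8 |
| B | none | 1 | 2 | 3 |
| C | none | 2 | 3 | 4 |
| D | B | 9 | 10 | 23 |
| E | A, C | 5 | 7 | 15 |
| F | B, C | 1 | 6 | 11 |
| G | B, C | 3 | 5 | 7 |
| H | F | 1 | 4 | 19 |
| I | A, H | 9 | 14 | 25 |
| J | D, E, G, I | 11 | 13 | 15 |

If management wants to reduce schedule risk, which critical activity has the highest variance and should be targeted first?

H

te_A = (2 + 4·5 + 8)/6 = 30/6 = 5; σ²_A = ((8−2)/6)² = 1.000
te_B = (1 + 4·2 + 3)/6 = 12/6 = 2; σ²_B = ((3−1)/6)² = 0.111
te_C = (2 + 4·3 + 4)/6 = 18/6 = 3; σ²_C = ((4−2)/6)² = 0.111
te_D = (9 + 4·10 + 23)/6 = 72/6 = 12; σ²_D = ((23−9)/6)² = 5.444
te_E = (5 + 4·7 + 15)/6 = 48/6 = 8; σ²_E = ((15−5)/6)² = 2.778
te_F = (1 + 4·6 + 11)/6 = 36/6 = 6; σ²_F = ((11−1)/6)² = 2.778
te_G = (3 + 4·5 + 7)/6 = 30/6 = 5; σ²_G = ((7−3)/6)² = 0.444
te_H = (1 + 4·4 + 19)/6 = 36/6 = 6; σ²_H = ((19−1)/6)² = 9.000
te_I = (9 + 4·14 + 25)/6 = 90/6 = 15; σ²_I = ((25−9)/6)² = 7.111
te_J = (11 + 4·13 + 15)/6 = 78/6 = 13; σ²_J = ((15−11)/6)² = 0.444

Forward pass:
ES_A = 0; EF_A = 5
ES_B = 0; EF_B = 2
ES_C = 0; EF_C = 3
ES_D = 2; EF_D = 2+12 = 14
ES_E = max(EF_A=5, EF_C=3) = 5; EF_E = 5+8 = 13
ES_F = max(EF_B=2, EF_C=3) = 3; EF_F = 3+6 = 9
ES_G = max(EF_B=2, EF_C=3) = 3; EF_G = 3+5 = 8
ES_H = 9; EF_H = 9+6 = 15
ES_I = max(EF_A=5, EF_H=15) = 15; EF_I = 15+15 = 30
ES_J = max(EF_D=14, EF_E=13, EF_G=8, EF_I=30) = 30; EF_J = 30+13 = 43
Expected project duration μ = 43 days. Critical path: C → F → H → I → J.

Variances on critical path: σ²_C=0.111, σ²_F=2.778, σ²_H=9.000, σ²_I=7.111, σ²_J=0.444.
Largest is σ²_H = 9.000.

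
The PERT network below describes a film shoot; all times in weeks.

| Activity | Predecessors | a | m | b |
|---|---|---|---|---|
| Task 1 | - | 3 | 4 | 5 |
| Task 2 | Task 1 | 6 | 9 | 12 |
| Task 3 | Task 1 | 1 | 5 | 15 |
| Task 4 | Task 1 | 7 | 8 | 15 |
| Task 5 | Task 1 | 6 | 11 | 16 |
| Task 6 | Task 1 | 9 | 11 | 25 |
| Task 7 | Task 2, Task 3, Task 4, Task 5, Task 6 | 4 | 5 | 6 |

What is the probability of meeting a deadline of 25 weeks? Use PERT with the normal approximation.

te_Task 1 = (3 + 4·4 + 5)/6 = 24/6 = 4; σ²_Task 1 = ((5−3)/6)² = 0.111
te_Task 2 = (6 + 4·9 + 12)/6 = 54/6 = 9; σ²_Task 2 = ((12−6)/6)² = 1.000
te_Task 3 = (1 + 4·5 + 15)/6 = 36/6 = 6; σ²_Task 3 = ((15−1)/6)² = 5.444
te_Task 4 = (7 + 4·8 + 15)/6 = 54/6 = 9; σ²_Task 4 = ((15−7)/6)² = 1.778
te_Task 5 = (6 + 4·11 + 16)/6 = 66/6 = 11; σ²_Task 5 = ((16−6)/6)² = 2.778
te_Task 6 = (9 + 4·11 + 25)/6 = 78/6 = 13; σ²_Task 6 = ((25−9)/6)² = 7.111
te_Task 7 = (4 + 4·5 + 6)/6 = 30/6 = 5; σ²_Task 7 = ((6−4)/6)² = 0.111

Forward pass:
ES_Task 1 = 0; EF_Task 1 = 4
ES_Task 2 = 4; EF_Task 2 = 4+9 = 13
ES_Task 3 = 4; EF_Task 3 = 4+6 = 10
ES_Task 4 = 4; EF_Task 4 = 4+9 = 13
ES_Task 5 = 4; EF_Task 5 = 4+11 = 15
ES_Task 6 = 4; EF_Task 6 = 4+13 = 17
ES_Task 7 = max(EF_Task 2=13, EF_Task 3=10, EF_Task 4=13, EF_Task 5=15, EF_Task 6=17) = 17; EF_Task 7 = 17+5 = 22
Expected project duration μ = 22 weeks. Critical path: Task 1 → Task 6 → Task 7.

Variance along critical path = 0.111 + 7.111 + 0.111 = 7.333; σ = √7.333 = 2.708 weeks.
Z = (25 − 22) / 2.708 = 1.108
P(T ≤ 25) = Φ(1.108) ≈ 0.866

0.866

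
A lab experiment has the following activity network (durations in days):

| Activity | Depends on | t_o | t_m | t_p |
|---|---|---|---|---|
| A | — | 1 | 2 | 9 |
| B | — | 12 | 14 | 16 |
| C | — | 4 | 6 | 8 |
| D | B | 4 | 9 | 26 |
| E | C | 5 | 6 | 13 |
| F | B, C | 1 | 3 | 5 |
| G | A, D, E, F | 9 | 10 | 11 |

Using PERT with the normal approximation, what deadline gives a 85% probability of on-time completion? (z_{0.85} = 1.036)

38.9 days

te_A = (1 + 4·2 + 9)/6 = 18/6 = 3; σ²_A = ((9−1)/6)² = 1.778
te_B = (12 + 4·14 + 16)/6 = 84/6 = 14; σ²_B = ((16−12)/6)² = 0.444
te_C = (4 + 4·6 + 8)/6 = 36/6 = 6; σ²_C = ((8−4)/6)² = 0.444
te_D = (4 + 4·9 + 26)/6 = 66/6 = 11; σ²_D = ((26−4)/6)² = 13.444
te_E = (5 + 4·6 + 13)/6 = 42/6 = 7; σ²_E = ((13−5)/6)² = 1.778
te_F = (1 + 4·3 + 5)/6 = 18/6 = 3; σ²_F = ((5−1)/6)² = 0.444
te_G = (9 + 4·10 + 11)/6 = 60/6 = 10; σ²_G = ((11−9)/6)² = 0.111

Forward pass:
ES_A = 0; EF_A = 3
ES_B = 0; EF_B = 14
ES_C = 0; EF_C = 6
ES_D = 14; EF_D = 14+11 = 25
ES_E = 6; EF_E = 6+7 = 13
ES_F = max(EF_B=14, EF_C=6) = 14; EF_F = 14+3 = 17
ES_G = max(EF_A=3, EF_D=25, EF_E=13, EF_F=17) = 25; EF_G = 25+10 = 35
Expected project duration μ = 35 days. Critical path: B → D → G.

Variance along critical path = 0.444 + 13.444 + 0.111 = 14.000; σ = 3.742 days.
D = μ + z·σ = 35 + 1.036·3.742 = 38.9 days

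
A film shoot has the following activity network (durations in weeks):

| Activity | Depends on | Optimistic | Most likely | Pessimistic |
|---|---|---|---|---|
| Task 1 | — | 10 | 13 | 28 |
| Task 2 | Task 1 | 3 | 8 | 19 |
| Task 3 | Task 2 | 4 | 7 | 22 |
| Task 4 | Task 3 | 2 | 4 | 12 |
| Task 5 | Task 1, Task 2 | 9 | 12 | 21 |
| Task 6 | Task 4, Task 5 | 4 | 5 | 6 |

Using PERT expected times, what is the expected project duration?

te_Task 1 = (10 + 4·13 + 28)/6 = 90/6 = 15
te_Task 2 = (3 + 4·8 + 19)/6 = 54/6 = 9
te_Task 3 = (4 + 4·7 + 22)/6 = 54/6 = 9
te_Task 4 = (2 + 4·4 + 12)/6 = 30/6 = 5
te_Task 5 = (9 + 4·12 + 21)/6 = 78/6 = 13
te_Task 6 = (4 + 4·5 + 6)/6 = 30/6 = 5

Forward pass:
ES_Task 1 = 0; EF_Task 1 = 15
ES_Task 2 = 15; EF_Task 2 = 15+9 = 24
ES_Task 3 = 24; EF_Task 3 = 24+9 = 33
ES_Task 4 = 33; EF_Task 4 = 33+5 = 38
ES_Task 5 = max(EF_Task 1=15, EF_Task 2=24) = 24; EF_Task 5 = 24+13 = 37
ES_Task 6 = max(EF_Task 4=38, EF_Task 5=37) = 38; EF_Task 6 = 38+5 = 43
Expected project duration μ = 43 weeks. Critical path: Task 1 → Task 2 → Task 3 → Task 4 → Task 6.

43 weeks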